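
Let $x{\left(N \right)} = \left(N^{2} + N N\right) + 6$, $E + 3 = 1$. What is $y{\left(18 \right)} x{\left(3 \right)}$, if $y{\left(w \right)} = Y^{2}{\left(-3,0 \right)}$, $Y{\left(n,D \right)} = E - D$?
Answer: $96$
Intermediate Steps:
$E = -2$ ($E = -3 + 1 = -2$)
$Y{\left(n,D \right)} = -2 - D$
$y{\left(w \right)} = 4$ ($y{\left(w \right)} = \left(-2 - 0\right)^{2} = \left(-2 + 0\right)^{2} = \left(-2\right)^{2} = 4$)
$x{\left(N \right)} = 6 + 2 N^{2}$ ($x{\left(N \right)} = \left(N^{2} + N^{2}\right) + 6 = 2 N^{2} + 6 = 6 + 2 N^{2}$)
$y{\left(18 \right)} x{\left(3 \right)} = 4 \left(6 + 2 \cdot 3^{2}\right) = 4 \left(6 + 2 \cdot 9\right) = 4 \left(6 + 18\right) = 4 \cdot 24 = 96$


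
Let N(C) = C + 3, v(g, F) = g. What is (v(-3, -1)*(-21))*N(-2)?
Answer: 63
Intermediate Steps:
N(C) = 3 + C
(v(-3, -1)*(-21))*N(-2) = (-3*(-21))*(3 - 2) = 63*1 = 63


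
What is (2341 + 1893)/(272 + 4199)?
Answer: 4234/4471 ≈ 0.94699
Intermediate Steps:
(2341 + 1893)/(272 + 4199) = 4234/4471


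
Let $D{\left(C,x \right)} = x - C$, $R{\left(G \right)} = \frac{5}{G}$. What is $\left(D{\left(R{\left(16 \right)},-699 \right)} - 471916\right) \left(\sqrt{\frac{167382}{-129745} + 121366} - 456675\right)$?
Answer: $\frac{3453305565375}{16} - \frac{1512369 \sqrt{127689063065410}}{103796} \approx 2.1567 \cdot 10^{11}$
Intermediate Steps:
$\left(D{\left(R{\left(16 \right)},-699 \right)} - 471916\right) \left(\sqrt{\frac{167382}{-129745} + 121366} - 456675\right) = \left(\left(-699 - \frac{5}{16}\right) - 471916\right) \left(\sqrt{\frac{167382}{-129745} + 121366} - 456675\right) = \left(\left(-699 - 5 \cdot \frac{1}{16}\right) - 471916\right) \left(\sqrt{167382 \left(- \frac{1}{129745}\right) + 121366} - 456675\right) = \left(\left(-699 - \frac{5}{16}\right) - 471916\right) \left(\sqrt{- \frac{167382}{129745} + 121366} - 456675\right) = \left(\left(-699 - \frac{5}{16}\right) - 471916\right) \left(\sqrt{\frac{15746464288}{129745}} - 456675\right) = \left(- \frac{11189}{16} - 471916\right) \left(\frac{4 \sqrt{127689063065410}}{129745} - 456675\right) = - \frac{7561845 \left(-456675 + \frac{4 \sqrt{127689063065410}}{129745}\right)}{16} = \frac{3453305565375}{16} - \frac{1512369 \sqrt{127689063065410}}{103796}$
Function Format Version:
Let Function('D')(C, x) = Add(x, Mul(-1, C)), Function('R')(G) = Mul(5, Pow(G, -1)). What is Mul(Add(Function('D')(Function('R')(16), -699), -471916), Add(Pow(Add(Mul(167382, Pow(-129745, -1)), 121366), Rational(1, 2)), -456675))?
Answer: Add(Rational(3453305565375, 16), Mul(Rational(-1512369, 103796), Pow(127689063065410, Rational(1, 2)))) ≈ 2.1567e+11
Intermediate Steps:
Mul(Add(Function('D')(Function('R')(16), -699), -471916), Add(Pow(Add(Mul(167382, Pow(-129745, -1)), 121366), Rational(1, 2)), -456675)) = Mul(Add(Add(-699, Mul(-1, Mul(5, Pow(16, -1)))), -471916), Add(Pow(Add(Mul(167382, Pow(-129745, -1)), 121366), Rational(1, 2)), -456675)) = Mul(Add(Add(-699, Mul(-1, Mul(5, Rational(1, 16)))), -471916), Add(Pow(Add(Mul(167382, Rational(-1, 129745)), 121366), Rational(1, 2)), -456675)) = Mul(Add(Add(-699, Mul(-1, Rational(5, 16))), -471916), Add(Pow(Add(Rational(-167382, 129745), 121366), Rational(1, 2)), -456675)) = Mul(Add(Add(-699, Rational(-5, 16)), -471916), Add(Pow(Rational(15746464288, 129745), Rational(1, 2)), -456675)) = Mul(Add(Rational(-11189, 16), -471916), Add(Mul(Rational(4, 129745), Pow(127689063065410, Rational(1, 2))), -456675)) = Mul(Rational(-7561845, 16), Add(-456675, Mul(Rational(4, 129745), Pow(127689063065410, Rational(1, 2))))) = Add(Rational(3453305565375, 16), Mul(Rational(-1512369, 103796), Pow(127689063065410, Rational(1, 2))))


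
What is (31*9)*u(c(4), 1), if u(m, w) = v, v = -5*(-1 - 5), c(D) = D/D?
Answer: 8370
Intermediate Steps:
c(D) = 1
v = 30 (v = -5*(-6) = 30)
u(m, w) = 30
(31*9)*u(c(4), 1) = (31*9)*30 = 279*30 = 8370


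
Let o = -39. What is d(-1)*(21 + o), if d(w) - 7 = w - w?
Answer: -126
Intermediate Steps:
d(w) = 7 (d(w) = 7 + (w - w) = 7 + 0 = 7)
d(-1)*(21 + o) = 7*(21 - 39) = 7*(-18) = -126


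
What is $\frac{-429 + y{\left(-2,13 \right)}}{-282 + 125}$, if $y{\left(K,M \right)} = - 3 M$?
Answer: $\frac{468}{157} \approx 2.9809$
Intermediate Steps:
$\frac{-429 + y{\left(-2,13 \right)}}{-282 + 125} = \frac{-429 - 39}{-282 + 125} = \frac{-429 - 39}{-157} = \left(-468\right) \left(- \frac{1}{157}\right) = \frac{468}{157}$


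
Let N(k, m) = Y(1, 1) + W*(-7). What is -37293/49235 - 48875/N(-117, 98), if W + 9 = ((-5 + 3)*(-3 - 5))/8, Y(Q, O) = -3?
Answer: -104698961/98470 ≈ -1063.3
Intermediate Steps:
W = -7 (W = -9 + ((-5 + 3)*(-3 - 5))/8 = -9 - 2*(-8)*(1/8) = -9 + 16*(1/8) = -9 + 2 = -7)
N(k, m) = 46 (N(k, m) = -3 - 7*(-7) = -3 + 49 = 46)
-37293/49235 - 48875/N(-117, 98) = -37293/49235 - 48875/46 = -37293*1/49235 - 48875*1/46 = -37293/49235 - 2125/2 = -104698961/98470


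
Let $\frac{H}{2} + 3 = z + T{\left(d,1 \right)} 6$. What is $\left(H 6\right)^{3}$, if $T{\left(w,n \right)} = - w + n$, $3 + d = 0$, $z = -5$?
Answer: $7077888$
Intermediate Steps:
$d = -3$ ($d = -3 + 0 = -3$)
$T{\left(w,n \right)} = n - w$
$H = 32$ ($H = -6 + 2 \left(-5 + \left(1 - -3\right) 6\right) = -6 + 2 \left(-5 + \left(1 + 3\right) 6\right) = -6 + 2 \left(-5 + 4 \cdot 6\right) = -6 + 2 \left(-5 + 24\right) = -6 + 2 \cdot 19 = -6 + 38 = 32$)
$\left(H 6\right)^{3} = \left(32 \cdot 6\right)^{3} = 192^{3} = 7077888$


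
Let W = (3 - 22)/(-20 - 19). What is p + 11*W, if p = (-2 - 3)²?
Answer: 1184/39 ≈ 30.359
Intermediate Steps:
W = 19/39 (W = -19/(-39) = -19*(-1/39) = 19/39 ≈ 0.48718)
p = 25 (p = (-5)² = 25)
p + 11*W = 25 + 11*(19/39) = 25 + 209/39 = 1184/39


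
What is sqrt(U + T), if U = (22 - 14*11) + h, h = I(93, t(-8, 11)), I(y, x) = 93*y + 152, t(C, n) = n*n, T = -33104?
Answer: 3*I*sqrt(2715) ≈ 156.32*I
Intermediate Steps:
t(C, n) = n**2
I(y, x) = 152 + 93*y
h = 8801 (h = 152 + 93*93 = 152 + 8649 = 8801)
U = 8669 (U = (22 - 14*11) + 8801 = (22 - 154) + 8801 = -132 + 8801 = 8669)
sqrt(U + T) = sqrt(8669 - 33104) = sqrt(-24435) = 3*I*sqrt(2715)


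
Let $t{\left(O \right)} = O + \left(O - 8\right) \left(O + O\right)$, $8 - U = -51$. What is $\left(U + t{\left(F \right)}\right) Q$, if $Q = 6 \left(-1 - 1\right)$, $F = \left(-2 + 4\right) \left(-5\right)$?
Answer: $-4908$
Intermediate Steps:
$U = 59$ ($U = 8 - -51 = 8 + 51 = 59$)
$F = -10$ ($F = 2 \left(-5\right) = -10$)
$Q = -12$ ($Q = 6 \left(-2\right) = -12$)
$t{\left(O \right)} = O + 2 O \left(-8 + O\right)$ ($t{\left(O \right)} = O + \left(-8 + O\right) 2 O = O + 2 O \left(-8 + O\right)$)
$\left(U + t{\left(F \right)}\right) Q = \left(59 - 10 \left(-15 + 2 \left(-10\right)\right)\right) \left(-12\right) = \left(59 - 10 \left(-15 - 20\right)\right) \left(-12\right) = \left(59 - -350\right) \left(-12\right) = \left(59 + 350\right) \left(-12\right) = 409 \left(-12\right) = -4908$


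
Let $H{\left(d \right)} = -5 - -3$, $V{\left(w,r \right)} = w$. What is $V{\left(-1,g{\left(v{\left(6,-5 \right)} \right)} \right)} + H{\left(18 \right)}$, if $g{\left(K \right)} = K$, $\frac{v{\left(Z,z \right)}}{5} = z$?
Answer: $-3$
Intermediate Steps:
$v{\left(Z,z \right)} = 5 z$
$H{\left(d \right)} = -2$ ($H{\left(d \right)} = -5 + 3 = -2$)
$V{\left(-1,g{\left(v{\left(6,-5 \right)} \right)} \right)} + H{\left(18 \right)} = -1 - 2 = -3$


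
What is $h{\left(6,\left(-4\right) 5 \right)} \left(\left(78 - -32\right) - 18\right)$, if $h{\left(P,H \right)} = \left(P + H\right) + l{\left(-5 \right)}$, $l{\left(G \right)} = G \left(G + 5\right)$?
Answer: $-1288$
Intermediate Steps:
$l{\left(G \right)} = G \left(5 + G\right)$
$h{\left(P,H \right)} = H + P$ ($h{\left(P,H \right)} = \left(P + H\right) - 5 \left(5 - 5\right) = \left(H + P\right) - 0 = \left(H + P\right) + 0 = H + P$)
$h{\left(6,\left(-4\right) 5 \right)} \left(\left(78 - -32\right) - 18\right) = \left(\left(-4\right) 5 + 6\right) \left(\left(78 - -32\right) - 18\right) = \left(-20 + 6\right) \left(\left(78 + 32\right) - 18\right) = - 14 \left(110 - 18\right) = \left(-14\right) 92 = -1288$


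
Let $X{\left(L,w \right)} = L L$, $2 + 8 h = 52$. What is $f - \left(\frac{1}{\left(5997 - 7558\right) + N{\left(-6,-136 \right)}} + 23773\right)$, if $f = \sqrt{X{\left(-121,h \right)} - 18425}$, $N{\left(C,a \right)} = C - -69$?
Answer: $- \frac{35611953}{1498} + 2 i \sqrt{946} \approx -23773.0 + 61.514 i$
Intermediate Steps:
$h = \frac{25}{4}$ ($h = - \frac{1}{4} + \frac{1}{8} \cdot 52 = - \frac{1}{4} + \frac{13}{2} = \frac{25}{4} \approx 6.25$)
$N{\left(C,a \right)} = 69 + C$ ($N{\left(C,a \right)} = C + 69 = 69 + C$)
$X{\left(L,w \right)} = L^{2}$
$f = 2 i \sqrt{946}$ ($f = \sqrt{\left(-121\right)^{2} - 18425} = \sqrt{14641 - 18425} = \sqrt{-3784} = 2 i \sqrt{946} \approx 61.514 i$)
$f - \left(\frac{1}{\left(5997 - 7558\right) + N{\left(-6,-136 \right)}} + 23773\right) = 2 i \sqrt{946} - \left(\frac{1}{\left(5997 - 7558\right) + \left(69 - 6\right)} + 23773\right) = 2 i \sqrt{946} - \left(\frac{1}{\left(5997 - 7558\right) + 63} + 23773\right) = 2 i \sqrt{946} - \left(\frac{1}{-1561 + 63} + 23773\right) = 2 i \sqrt{946} - \left(\frac{1}{-1498} + 23773\right) = 2 i \sqrt{946} - \left(- \frac{1}{1498} + 23773\right) = 2 i \sqrt{946} - \frac{35611953}{1498} = - \frac{35611953}{1498} + 2 i \sqrt{946}$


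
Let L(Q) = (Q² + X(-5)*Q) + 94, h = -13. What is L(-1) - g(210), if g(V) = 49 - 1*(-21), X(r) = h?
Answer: 38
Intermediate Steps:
X(r) = -13
L(Q) = 94 + Q² - 13*Q (L(Q) = (Q² - 13*Q) + 94 = 94 + Q² - 13*Q)
g(V) = 70 (g(V) = 49 + 21 = 70)
L(-1) - g(210) = (94 + (-1)² - 13*(-1)) - 1*70 = (94 + 1 + 13) - 70 = 108 - 70 = 38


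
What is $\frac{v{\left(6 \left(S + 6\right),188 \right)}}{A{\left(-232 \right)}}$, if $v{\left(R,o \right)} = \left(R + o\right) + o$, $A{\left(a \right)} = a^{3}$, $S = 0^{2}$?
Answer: $- \frac{103}{3121792} \approx -3.2994 \cdot 10^{-5}$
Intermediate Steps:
$S = 0$
$v{\left(R,o \right)} = R + 2 o$
$\frac{v{\left(6 \left(S + 6\right),188 \right)}}{A{\left(-232 \right)}} = \frac{6 \left(0 + 6\right) + 2 \cdot 188}{\left(-232\right)^{3}} = \frac{6 \cdot 6 + 376}{-12487168} = \left(36 + 376\right) \left(- \frac{1}{12487168}\right) = 412 \left(- \frac{1}{12487168}\right) = - \frac{103}{3121792}$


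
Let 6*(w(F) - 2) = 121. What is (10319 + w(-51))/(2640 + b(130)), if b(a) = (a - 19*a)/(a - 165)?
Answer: 434329/113688 ≈ 3.8204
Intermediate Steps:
w(F) = 133/6 (w(F) = 2 + (⅙)*121 = 2 + 121/6 = 133/6)
b(a) = -18*a/(-165 + a) (b(a) = (-18*a)/(-165 + a) = -18*a/(-165 + a))
(10319 + w(-51))/(2640 + b(130)) = (10319 + 133/6)/(2640 - 18*130/(-165 + 130)) = 62047/(6*(2640 - 18*130/(-35))) = 62047/(6*(2640 - 18*130*(-1/35))) = 62047/(6*(2640 + 468/7)) = 62047/(6*(18948/7)) = (62047/6)*(7/18948) = 434329/113688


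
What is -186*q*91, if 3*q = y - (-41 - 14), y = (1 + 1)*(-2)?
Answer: -287742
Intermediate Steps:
y = -4 (y = 2*(-2) = -4)
q = 17 (q = (-4 - (-41 - 14))/3 = (-4 - 1*(-55))/3 = (-4 + 55)/3 = (⅓)*51 = 17)
-186*q*91 = -186*17*91 = -3162*91 = -287742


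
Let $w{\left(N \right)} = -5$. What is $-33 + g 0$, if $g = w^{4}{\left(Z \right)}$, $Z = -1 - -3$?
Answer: $-33$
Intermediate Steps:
$Z = 2$ ($Z = -1 + 3 = 2$)
$g = 625$ ($g = \left(-5\right)^{4} = 625$)
$-33 + g 0 = -33 + 625 \cdot 0 = -33 + 0 = -33$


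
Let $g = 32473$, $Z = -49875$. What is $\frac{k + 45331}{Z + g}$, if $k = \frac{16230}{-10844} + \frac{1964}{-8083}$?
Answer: $- \frac{180600122023}{69332773132} \approx -2.6048$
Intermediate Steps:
$k = - \frac{76242353}{43826026}$ ($k = 16230 \left(- \frac{1}{10844}\right) + 1964 \left(- \frac{1}{8083}\right) = - \frac{8115}{5422} - \frac{1964}{8083} = - \frac{76242353}{43826026} \approx -1.7397$)
$\frac{k + 45331}{Z + g} = \frac{- \frac{76242353}{43826026} + 45331}{-49875 + 32473} = \frac{1986601342253}{43826026 \left(-17402\right)} = \frac{1986601342253}{43826026} \left(- \frac{1}{17402}\right) = - \frac{180600122023}{69332773132}$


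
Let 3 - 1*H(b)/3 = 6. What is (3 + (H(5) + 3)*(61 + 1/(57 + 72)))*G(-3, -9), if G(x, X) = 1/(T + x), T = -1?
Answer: 15611/172 ≈ 90.762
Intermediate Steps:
G(x, X) = 1/(-1 + x)
H(b) = -9 (H(b) = 9 - 3*6 = 9 - 18 = -9)
(3 + (H(5) + 3)*(61 + 1/(57 + 72)))*G(-3, -9) = (3 + (-9 + 3)*(61 + 1/(57 + 72)))/(-1 - 3) = (3 - 6*(61 + 1/129))/(-4) = (3 - 6*(61 + 1/129))*(-¼) = (3 - 6*7870/129)*(-¼) = (3 - 15740/43)*(-¼) = -15611/43*(-¼) = 15611/172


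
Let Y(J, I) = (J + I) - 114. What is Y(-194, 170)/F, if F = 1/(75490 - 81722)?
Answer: 860016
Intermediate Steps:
Y(J, I) = -114 + I + J (Y(J, I) = (I + J) - 114 = -114 + I + J)
F = -1/6232 (F = 1/(-6232) = -1/6232 ≈ -0.00016046)
Y(-194, 170)/F = (-114 + 170 - 194)/(-1/6232) = -138*(-6232) = 860016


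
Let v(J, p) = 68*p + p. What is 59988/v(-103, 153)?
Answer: 19996/3519 ≈ 5.6823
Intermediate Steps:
v(J, p) = 69*p
59988/v(-103, 153) = 59988/((69*153)) = 59988/10557 = 59988*(1/10557) = 19996/3519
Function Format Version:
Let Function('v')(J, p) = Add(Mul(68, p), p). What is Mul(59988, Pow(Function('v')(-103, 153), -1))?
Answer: Rational(19996, 3519) ≈ 5.6823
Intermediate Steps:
Function('v')(J, p) = Mul(69, p)
Mul(59988, Pow(Function('v')(-103, 153), -1)) = Mul(59988, Pow(Mul(69, 153), -1)) = Mul(59988, Pow(10557, -1)) = Mul(59988, Rational(1, 10557)) = Rational(19996, 3519)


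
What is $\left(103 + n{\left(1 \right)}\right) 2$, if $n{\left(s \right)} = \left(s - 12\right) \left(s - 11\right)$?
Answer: $426$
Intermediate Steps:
$n{\left(s \right)} = \left(-12 + s\right) \left(-11 + s\right)$
$\left(103 + n{\left(1 \right)}\right) 2 = \left(103 + \left(132 + 1^{2} - 23\right)\right) 2 = \left(103 + \left(132 + 1 - 23\right)\right) 2 = \left(103 + 110\right) 2 = 213 \cdot 2 = 426$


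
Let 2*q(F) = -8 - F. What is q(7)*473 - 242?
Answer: -7579/2 ≈ -3789.5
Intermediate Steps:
q(F) = -4 - F/2 (q(F) = (-8 - F)/2 = -4 - F/2)
q(7)*473 - 242 = (-4 - 1/2*7)*473 - 242 = (-4 - 7/2)*473 - 242 = -15/2*473 - 242 = -7095/2 - 242 = -7579/2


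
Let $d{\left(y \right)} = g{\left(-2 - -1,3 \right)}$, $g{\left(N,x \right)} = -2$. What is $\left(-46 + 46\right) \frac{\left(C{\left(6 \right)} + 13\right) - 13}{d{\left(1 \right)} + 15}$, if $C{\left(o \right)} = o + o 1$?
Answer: $0$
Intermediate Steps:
$d{\left(y \right)} = -2$
$C{\left(o \right)} = 2 o$ ($C{\left(o \right)} = o + o = 2 o$)
$\left(-46 + 46\right) \frac{\left(C{\left(6 \right)} + 13\right) - 13}{d{\left(1 \right)} + 15} = \left(-46 + 46\right) \frac{\left(2 \cdot 6 + 13\right) - 13}{-2 + 15} = 0 \frac{\left(12 + 13\right) - 13}{13} = 0 \left(25 - 13\right) \frac{1}{13} = 0 \cdot 12 \cdot \frac{1}{13} = 0 \cdot \frac{12}{13} = 0$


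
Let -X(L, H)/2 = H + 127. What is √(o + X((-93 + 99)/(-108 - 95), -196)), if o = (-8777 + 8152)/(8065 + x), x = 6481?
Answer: √29189792758/14546 ≈ 11.746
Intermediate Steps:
X(L, H) = -254 - 2*H (X(L, H) = -2*(H + 127) = -2*(127 + H) = -254 - 2*H)
o = -625/14546 (o = (-8777 + 8152)/(8065 + 6481) = -625/14546 ≈ -0.042967)
√(o + X((-93 + 99)/(-108 - 95), -196)) = √(-625/14546 + (-254 - 2*(-196))) = √(-625/14546 + (-254 + 392)) = √(-625/14546 + 138) = √(2006723/14546) = √29189792758/14546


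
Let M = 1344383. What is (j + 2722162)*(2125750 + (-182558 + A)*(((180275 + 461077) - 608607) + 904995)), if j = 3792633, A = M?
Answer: 7097816390803993750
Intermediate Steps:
A = 1344383
(j + 2722162)*(2125750 + (-182558 + A)*(((180275 + 461077) - 608607) + 904995)) = (3792633 + 2722162)*(2125750 + (-182558 + 1344383)*(((180275 + 461077) - 608607) + 904995)) = 6514795*(2125750 + 1161825*((641352 - 608607) + 904995)) = 6514795*(2125750 + 1161825*(32745 + 904995)) = 6514795*(2125750 + 1161825*937740) = 6514795*(2125750 + 1089489775500) = 6514795*1089491901250 = 7097816390803993750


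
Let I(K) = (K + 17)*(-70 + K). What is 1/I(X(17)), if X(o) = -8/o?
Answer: -289/336638 ≈ -0.00085849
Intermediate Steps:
I(K) = (-70 + K)*(17 + K) (I(K) = (17 + K)*(-70 + K) = (-70 + K)*(17 + K))
1/I(X(17)) = 1/(-1190 + (-8/17)² - (-424)/17) = 1/(-1190 + (-8*1/17)² - (-424)/17) = 1/(-1190 + (-8/17)² - 53*(-8/17)) = 1/(-1190 + 64/289 + 424/17) = 1/(-336638/289) = -289/336638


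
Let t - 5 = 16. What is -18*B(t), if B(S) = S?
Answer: -378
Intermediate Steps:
t = 21 (t = 5 + 16 = 21)
-18*B(t) = -18*21 = -378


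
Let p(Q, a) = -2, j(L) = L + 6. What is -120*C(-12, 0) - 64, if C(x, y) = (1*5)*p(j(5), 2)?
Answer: 1136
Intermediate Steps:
j(L) = 6 + L
C(x, y) = -10 (C(x, y) = (1*5)*(-2) = 5*(-2) = -10)
-120*C(-12, 0) - 64 = -120*(-10) - 64 = 1200 - 64 = 1136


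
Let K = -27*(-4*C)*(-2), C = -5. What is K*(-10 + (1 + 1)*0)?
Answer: -10800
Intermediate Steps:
K = 1080 (K = -27*(-4*(-5))*(-2) = -540*(-2) = -27*(-40) = 1080)
K*(-10 + (1 + 1)*0) = 1080*(-10 + (1 + 1)*0) = 1080*(-10 + 2*0) = 1080*(-10 + 0) = 1080*(-10) = -10800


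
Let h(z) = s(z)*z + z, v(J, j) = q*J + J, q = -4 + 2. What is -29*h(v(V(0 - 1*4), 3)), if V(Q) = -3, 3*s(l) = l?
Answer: -174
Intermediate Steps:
q = -2
s(l) = l/3
v(J, j) = -J (v(J, j) = -2*J + J = -J)
h(z) = z + z²/3 (h(z) = (z/3)*z + z = z²/3 + z = z + z²/3)
-29*h(v(V(0 - 1*4), 3)) = -29*(-1*(-3))*(3 - 1*(-3))/3 = -29*3*(3 + 3)/3 = -29*3*6/3 = -29*6 = -174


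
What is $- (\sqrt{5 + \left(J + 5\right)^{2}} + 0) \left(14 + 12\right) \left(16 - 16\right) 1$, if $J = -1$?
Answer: $0$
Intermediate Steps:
$- (\sqrt{5 + \left(J + 5\right)^{2}} + 0) \left(14 + 12\right) \left(16 - 16\right) 1 = - (\sqrt{5 + \left(-1 + 5\right)^{2}} + 0) \left(14 + 12\right) \left(16 - 16\right) 1 = - (\sqrt{5 + 4^{2}} + 0) 26 \cdot 0 \cdot 1 = - (\sqrt{5 + 16} + 0) 0 \cdot 1 = - (\sqrt{21} + 0) 0 \cdot 1 = - \sqrt{21} \cdot 0 \cdot 1 = 0 \cdot 1 = 0$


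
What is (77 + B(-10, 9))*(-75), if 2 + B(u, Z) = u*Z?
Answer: 1125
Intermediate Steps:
B(u, Z) = -2 + Z*u (B(u, Z) = -2 + u*Z = -2 + Z*u)
(77 + B(-10, 9))*(-75) = (77 + (-2 + 9*(-10)))*(-75) = (77 + (-2 - 90))*(-75) = (77 - 92)*(-75) = -15*(-75) = 1125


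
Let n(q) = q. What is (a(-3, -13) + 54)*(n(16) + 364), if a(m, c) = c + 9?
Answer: 19000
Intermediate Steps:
a(m, c) = 9 + c
(a(-3, -13) + 54)*(n(16) + 364) = ((9 - 13) + 54)*(16 + 364) = (-4 + 54)*380 = 50*380 = 19000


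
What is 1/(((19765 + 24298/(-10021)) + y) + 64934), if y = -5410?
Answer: 10021/794530771 ≈ 1.2612e-5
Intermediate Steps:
1/(((19765 + 24298/(-10021)) + y) + 64934) = 1/(((19765 + 24298/(-10021)) - 5410) + 64934) = 1/(((19765 + 24298*(-1/10021)) - 5410) + 64934) = 1/(((19765 - 24298/10021) - 5410) + 64934) = 1/((198040767/10021 - 5410) + 64934) = 1/(143827157/10021 + 64934) = 1/(794530771/10021) = 10021/794530771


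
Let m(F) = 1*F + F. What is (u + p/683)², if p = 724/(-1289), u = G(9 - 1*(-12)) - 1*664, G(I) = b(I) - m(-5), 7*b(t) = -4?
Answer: 16272658224342643204/37978982218681 ≈ 4.2847e+5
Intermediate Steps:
b(t) = -4/7 (b(t) = (⅐)*(-4) = -4/7)
m(F) = 2*F (m(F) = F + F = 2*F)
G(I) = 66/7 (G(I) = -4/7 - 2*(-5) = -4/7 - 1*(-10) = -4/7 + 10 = 66/7)
u = -4582/7 (u = 66/7 - 1*664 = 66/7 - 664 = -4582/7 ≈ -654.57)
p = -724/1289 (p = 724*(-1/1289) = -724/1289 ≈ -0.56168)
(u + p/683)² = (-4582/7 - 724/1289/683)² = (-4582/7 - 724/1289*1/683)² = (-4582/7 - 724/880387)² = (-4033938302/6162709)² = 16272658224342643204/37978982218681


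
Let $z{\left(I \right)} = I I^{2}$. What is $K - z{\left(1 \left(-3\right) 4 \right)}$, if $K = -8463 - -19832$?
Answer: $13097$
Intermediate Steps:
$z{\left(I \right)} = I^{3}$
$K = 11369$ ($K = -8463 + 19832 = 11369$)
$K - z{\left(1 \left(-3\right) 4 \right)} = 11369 - \left(1 \left(-3\right) 4\right)^{3} = 11369 - \left(\left(-3\right) 4\right)^{3} = 11369 - \left(-12\right)^{3} = 11369 - -1728 = 11369 + 1728 = 13097$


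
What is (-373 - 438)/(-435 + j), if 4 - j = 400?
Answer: 811/831 ≈ 0.97593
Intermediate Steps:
j = -396 (j = 4 - 1*400 = 4 - 400 = -396)
(-373 - 438)/(-435 + j) = (-373 - 438)/(-435 - 396) = -811/(-831) = -811*(-1/831) = 811/831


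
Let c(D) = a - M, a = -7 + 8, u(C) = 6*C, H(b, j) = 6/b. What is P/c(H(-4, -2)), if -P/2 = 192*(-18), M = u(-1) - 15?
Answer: 3456/11 ≈ 314.18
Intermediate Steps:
M = -21 (M = 6*(-1) - 15 = -6 - 15 = -21)
a = 1
P = 6912 (P = -384*(-18) = -2*(-3456) = 6912)
c(D) = 22 (c(D) = 1 - 1*(-21) = 1 + 21 = 22)
P/c(H(-4, -2)) = 6912/22 = 6912*(1/22) = 3456/11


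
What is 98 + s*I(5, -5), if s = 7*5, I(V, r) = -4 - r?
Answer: 133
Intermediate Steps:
s = 35
98 + s*I(5, -5) = 98 + 35*(-4 - 1*(-5)) = 98 + 35*(-4 + 5) = 98 + 35*1 = 98 + 35 = 133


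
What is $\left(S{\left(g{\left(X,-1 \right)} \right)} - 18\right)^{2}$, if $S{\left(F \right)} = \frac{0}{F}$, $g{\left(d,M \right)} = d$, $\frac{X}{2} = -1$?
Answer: $324$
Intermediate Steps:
$X = -2$ ($X = 2 \left(-1\right) = -2$)
$S{\left(F \right)} = 0$
$\left(S{\left(g{\left(X,-1 \right)} \right)} - 18\right)^{2} = \left(0 - 18\right)^{2} = \left(-18\right)^{2} = 324$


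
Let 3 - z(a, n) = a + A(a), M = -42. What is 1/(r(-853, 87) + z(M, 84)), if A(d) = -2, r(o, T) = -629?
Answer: -1/582 ≈ -0.0017182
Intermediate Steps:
z(a, n) = 5 - a (z(a, n) = 3 - (a - 2) = 3 - (-2 + a) = 3 + (2 - a) = 5 - a)
1/(r(-853, 87) + z(M, 84)) = 1/(-629 + (5 - 1*(-42))) = 1/(-629 + (5 + 42)) = 1/(-629 + 47) = 1/(-582) = -1/582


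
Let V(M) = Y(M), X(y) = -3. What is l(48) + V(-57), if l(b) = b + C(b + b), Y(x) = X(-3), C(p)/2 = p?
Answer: 237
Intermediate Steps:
C(p) = 2*p
Y(x) = -3
V(M) = -3
l(b) = 5*b (l(b) = b + 2*(b + b) = b + 2*(2*b) = b + 4*b = 5*b)
l(48) + V(-57) = 5*48 - 3 = 240 - 3 = 237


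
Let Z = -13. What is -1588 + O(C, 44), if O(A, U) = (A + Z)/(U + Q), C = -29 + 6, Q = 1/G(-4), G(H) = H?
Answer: -278044/175 ≈ -1588.8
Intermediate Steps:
Q = -¼ (Q = 1/(-4) = -¼ ≈ -0.25000)
C = -23
O(A, U) = (-13 + A)/(-¼ + U) (O(A, U) = (A - 13)/(U - ¼) = (-13 + A)/(-¼ + U))
-1588 + O(C, 44) = -1588 + 4*(-13 - 23)/(-1 + 4*44) = -1588 + 4*(-36)/(-1 + 176) = -1588 + 4*(-36)/175 = -1588 + 4*(1/175)*(-36) = -1588 - 144/175 = -278044/175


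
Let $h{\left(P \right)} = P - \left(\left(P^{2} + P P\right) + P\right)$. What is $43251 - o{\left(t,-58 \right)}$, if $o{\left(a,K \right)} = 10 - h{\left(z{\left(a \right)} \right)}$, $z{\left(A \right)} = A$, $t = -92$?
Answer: $26313$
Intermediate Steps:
$h{\left(P \right)} = - 2 P^{2}$ ($h{\left(P \right)} = P - \left(\left(P^{2} + P^{2}\right) + P\right) = P - \left(2 P^{2} + P\right) = P - \left(P + 2 P^{2}\right) = - 2 P^{2}$)
$o{\left(a,K \right)} = 10 + 2 a^{2}$ ($o{\left(a,K \right)} = 10 - - 2 a^{2} = 10 + 2 a^{2}$)
$43251 - o{\left(t,-58 \right)} = 43251 - \left(10 + 2 \left(-92\right)^{2}\right) = 43251 - \left(10 + 2 \cdot 8464\right) = 43251 - \left(10 + 16928\right) = 43251 - 16938 = 26313$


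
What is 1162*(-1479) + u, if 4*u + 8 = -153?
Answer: -6874553/4 ≈ -1.7186e+6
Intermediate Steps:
u = -161/4 (u = -2 + (1/4)*(-153) = -2 - 153/4 = -161/4 ≈ -40.250)
1162*(-1479) + u = 1162*(-1479) - 161/4 = -1718598 - 161/4 = -6874553/4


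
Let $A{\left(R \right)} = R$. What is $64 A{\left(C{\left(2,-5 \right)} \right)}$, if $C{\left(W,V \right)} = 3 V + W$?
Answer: $-832$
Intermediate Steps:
$C{\left(W,V \right)} = W + 3 V$
$64 A{\left(C{\left(2,-5 \right)} \right)} = 64 \left(2 + 3 \left(-5\right)\right) = 64 \left(2 - 15\right) = 64 \left(-13\right) = -832$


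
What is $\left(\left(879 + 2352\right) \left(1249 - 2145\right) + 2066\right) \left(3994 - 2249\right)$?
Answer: $-5048127950$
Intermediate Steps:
$\left(\left(879 + 2352\right) \left(1249 - 2145\right) + 2066\right) \left(3994 - 2249\right) = \left(3231 \left(-896\right) + 2066\right) 1745 = \left(-2894976 + 2066\right) 1745 = \left(-2892910\right) 1745 = -5048127950$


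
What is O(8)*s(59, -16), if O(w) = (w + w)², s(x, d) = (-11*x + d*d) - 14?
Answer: -104192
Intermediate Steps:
s(x, d) = -14 + d² - 11*x (s(x, d) = (-11*x + d²) - 14 = (d² - 11*x) - 14 = -14 + d² - 11*x)
O(w) = 4*w² (O(w) = (2*w)² = 4*w²)
O(8)*s(59, -16) = (4*8²)*(-14 + (-16)² - 11*59) = (4*64)*(-14 + 256 - 649) = 256*(-407) = -104192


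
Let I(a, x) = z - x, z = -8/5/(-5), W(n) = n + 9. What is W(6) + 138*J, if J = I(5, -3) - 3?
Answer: 1479/25 ≈ 59.160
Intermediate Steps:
W(n) = 9 + n
z = 8/25 (z = -8*⅕*(-⅕) = -8/5*(-⅕) = 8/25 ≈ 0.32000)
I(a, x) = 8/25 - x
J = 8/25 (J = (8/25 - 1*(-3)) - 3 = (8/25 + 3) - 3 = 83/25 - 3 = 8/25 ≈ 0.32000)
W(6) + 138*J = (9 + 6) + 138*(8/25) = 15 + 1104/25 = 1479/25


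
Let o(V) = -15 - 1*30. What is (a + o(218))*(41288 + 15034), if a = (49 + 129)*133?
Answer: 1330832538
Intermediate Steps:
o(V) = -45 (o(V) = -15 - 30 = -45)
a = 23674 (a = 178*133 = 23674)
(a + o(218))*(41288 + 15034) = (23674 - 45)*(41288 + 15034) = 23629*56322 = 1330832538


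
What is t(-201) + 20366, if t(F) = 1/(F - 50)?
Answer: 5111865/251 ≈ 20366.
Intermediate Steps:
t(F) = 1/(-50 + F)
t(-201) + 20366 = 1/(-50 - 201) + 20366 = 1/(-251) + 20366 = -1/251 + 20366 = 5111865/251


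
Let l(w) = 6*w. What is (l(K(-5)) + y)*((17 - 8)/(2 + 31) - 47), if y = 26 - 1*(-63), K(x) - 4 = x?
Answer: -42662/11 ≈ -3878.4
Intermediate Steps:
K(x) = 4 + x
y = 89 (y = 26 + 63 = 89)
(l(K(-5)) + y)*((17 - 8)/(2 + 31) - 47) = (6*(4 - 5) + 89)*((17 - 8)/(2 + 31) - 47) = (6*(-1) + 89)*(9/33 - 47) = (-6 + 89)*(9*(1/33) - 47) = 83*(3/11 - 47) = 83*(-514/11) = -42662/11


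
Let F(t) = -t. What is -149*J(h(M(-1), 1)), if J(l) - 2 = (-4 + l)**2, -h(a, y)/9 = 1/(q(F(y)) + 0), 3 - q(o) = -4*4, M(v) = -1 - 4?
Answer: -1184103/361 ≈ -3280.1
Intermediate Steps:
M(v) = -5
q(o) = 19 (q(o) = 3 - (-4)*4 = 3 - 1*(-16) = 3 + 16 = 19)
h(a, y) = -9/19 (h(a, y) = -9/(19 + 0) = -9/19)
J(l) = 2 + (-4 + l)**2
-149*J(h(M(-1), 1)) = -149*(2 + (-4 - 9/19)**2) = -149*(2 + (-85/19)**2) = -149*(2 + 7225/361) = -149*7947/361 = -1184103/361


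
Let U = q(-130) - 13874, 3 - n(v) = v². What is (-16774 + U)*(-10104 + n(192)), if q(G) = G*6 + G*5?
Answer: 1506543270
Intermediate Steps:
n(v) = 3 - v²
q(G) = 11*G (q(G) = 6*G + 5*G = 11*G)
U = -15304 (U = 11*(-130) - 13874 = -1430 - 13874 = -15304)
(-16774 + U)*(-10104 + n(192)) = (-16774 - 15304)*(-10104 + (3 - 1*192²)) = -32078*(-10104 + (3 - 1*36864)) = -32078*(-10104 + (3 - 36864)) = -32078*(-10104 - 36861) = -32078*(-46965) = 1506543270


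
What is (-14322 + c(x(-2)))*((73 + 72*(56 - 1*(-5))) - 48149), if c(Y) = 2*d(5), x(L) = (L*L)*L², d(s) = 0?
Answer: 625642248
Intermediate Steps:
x(L) = L⁴ (x(L) = L²*L² = L⁴)
c(Y) = 0 (c(Y) = 2*0 = 0)
(-14322 + c(x(-2)))*((73 + 72*(56 - 1*(-5))) - 48149) = (-14322 + 0)*((73 + 72*(56 - 1*(-5))) - 48149) = -14322*((73 + 72*(56 + 5)) - 48149) = -14322*((73 + 72*61) - 48149) = -14322*((73 + 4392) - 48149) = -14322*(4465 - 48149) = -14322*(-43684) = 625642248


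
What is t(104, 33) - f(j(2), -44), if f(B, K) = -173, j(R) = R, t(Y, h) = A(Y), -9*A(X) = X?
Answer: 1453/9 ≈ 161.44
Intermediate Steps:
A(X) = -X/9
t(Y, h) = -Y/9
t(104, 33) - f(j(2), -44) = -⅑*104 - 1*(-173) = -104/9 + 173 = 1453/9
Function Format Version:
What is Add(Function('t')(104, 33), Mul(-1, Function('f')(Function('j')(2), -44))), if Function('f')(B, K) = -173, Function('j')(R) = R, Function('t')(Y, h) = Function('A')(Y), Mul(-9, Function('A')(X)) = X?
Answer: Rational(1453, 9) ≈ 161.44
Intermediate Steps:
Function('A')(X) = Mul(Rational(-1, 9), X)
Function('t')(Y, h) = Mul(Rational(-1, 9), Y)
Add(Function('t')(104, 33), Mul(-1, Function('f')(Function('j')(2), -44))) = Add(Mul(Rational(-1, 9), 104), Mul(-1, -173)) = Add(Rational(-104, 9), 173) = Rational(1453, 9)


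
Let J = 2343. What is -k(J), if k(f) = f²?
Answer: -5489649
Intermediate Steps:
-k(J) = -1*2343² = -1*5489649 = -5489649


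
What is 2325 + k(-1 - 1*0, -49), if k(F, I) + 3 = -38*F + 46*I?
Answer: 106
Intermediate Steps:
k(F, I) = -3 - 38*F + 46*I (k(F, I) = -3 + (-38*F + 46*I) = -3 - 38*F + 46*I)
2325 + k(-1 - 1*0, -49) = 2325 + (-3 - 38*(-1 - 1*0) + 46*(-49)) = 2325 + (-3 - 38*(-1 + 0) - 2254) = 2325 + (-3 - 38*(-1) - 2254) = 2325 + (-3 + 38 - 2254) = 2325 - 2219 = 106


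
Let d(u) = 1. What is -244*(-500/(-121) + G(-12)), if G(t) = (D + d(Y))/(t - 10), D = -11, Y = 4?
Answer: -135420/121 ≈ -1119.2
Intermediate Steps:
G(t) = -10/(-10 + t) (G(t) = (-11 + 1)/(t - 10) = -10/(-10 + t))
-244*(-500/(-121) + G(-12)) = -244*(-500/(-121) - 10/(-10 - 12)) = -244*(-500*(-1/121) - 10/(-22)) = -244*(500/121 - 10*(-1/22)) = -244*(500/121 + 5/11) = -244*555/121 = -135420/121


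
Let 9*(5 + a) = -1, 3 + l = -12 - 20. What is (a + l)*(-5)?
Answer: 1805/9 ≈ 200.56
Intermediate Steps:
l = -35 (l = -3 + (-12 - 20) = -3 - 32 = -35)
a = -46/9 (a = -5 + (1/9)*(-1) = -5 - 1/9 = -46/9 ≈ -5.1111)
(a + l)*(-5) = (-46/9 - 35)*(-5) = -361/9*(-5) = 1805/9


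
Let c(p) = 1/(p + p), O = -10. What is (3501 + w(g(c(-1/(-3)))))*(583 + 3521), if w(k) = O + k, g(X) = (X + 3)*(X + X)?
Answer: 14382468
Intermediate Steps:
c(p) = 1/(2*p)
g(X) = 2*X*(3 + X) (g(X) = (3 + X)*(2*X) = 2*X*(3 + X))
w(k) = -10 + k
(3501 + w(g(c(-1/(-3)))))*(583 + 3521) = (3501 + (-10 + 2*(1/(2*((-1/(-3)))))*(3 + 1/(2*((-1/(-3)))))))*(583 + 3521) = (3501 + (-10 + 2*(1/(2*((-1*(-⅓)))))*(3 + 1/(2*((-1*(-⅓)))))))*4104 = (3501 + (-10 + 2*(1/(2*(⅓)))*(3 + 1/(2*(⅓)))))*4104 = (3501 + (-10 + 2*((½)*3)*(3 + (½)*3)))*4104 = (3501 + (-10 + 2*(3/2)*(3 + 3/2)))*4104 = (3501 + (-10 + 2*(3/2)*(9/2)))*4104 = (3501 + (-10 + 27/2))*4104 = (3501 + 7/2)*4104 = (7009/2)*4104 = 14382468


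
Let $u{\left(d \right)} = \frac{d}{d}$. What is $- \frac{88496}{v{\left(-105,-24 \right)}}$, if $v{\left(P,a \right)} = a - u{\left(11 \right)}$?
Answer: $\frac{88496}{25} \approx 3539.8$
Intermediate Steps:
$u{\left(d \right)} = 1$
$v{\left(P,a \right)} = -1 + a$ ($v{\left(P,a \right)} = a - 1 = -1 + a$)
$- \frac{88496}{v{\left(-105,-24 \right)}} = - \frac{88496}{-1 - 24} = - \frac{88496}{-25} = \left(-88496\right) \left(- \frac{1}{25}\right) = \frac{88496}{25}$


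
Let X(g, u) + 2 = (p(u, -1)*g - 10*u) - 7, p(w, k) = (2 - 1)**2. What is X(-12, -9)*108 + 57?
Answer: 7509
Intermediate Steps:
p(w, k) = 1 (p(w, k) = 1**2 = 1)
X(g, u) = -9 + g - 10*u (X(g, u) = -2 + ((1*g - 10*u) - 7) = -2 + ((g - 10*u) - 7) = -2 + (-7 + g - 10*u) = -9 + g - 10*u)
X(-12, -9)*108 + 57 = (-9 - 12 - 10*(-9))*108 + 57 = (-9 - 12 + 90)*108 + 57 = 69*108 + 57 = 7452 + 57 = 7509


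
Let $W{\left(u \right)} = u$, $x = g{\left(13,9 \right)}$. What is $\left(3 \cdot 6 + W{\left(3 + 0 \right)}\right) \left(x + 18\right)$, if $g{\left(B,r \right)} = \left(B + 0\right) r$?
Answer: $2835$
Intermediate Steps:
$g{\left(B,r \right)} = B r$
$x = 117$ ($x = 13 \cdot 9 = 117$)
$\left(3 \cdot 6 + W{\left(3 + 0 \right)}\right) \left(x + 18\right) = \left(3 \cdot 6 + \left(3 + 0\right)\right) \left(117 + 18\right) = \left(18 + 3\right) 135 = 21 \cdot 135 = 2835$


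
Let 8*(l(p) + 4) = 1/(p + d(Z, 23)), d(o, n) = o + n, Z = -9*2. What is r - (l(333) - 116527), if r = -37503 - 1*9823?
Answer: 187130319/2704 ≈ 69205.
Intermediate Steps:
Z = -18
d(o, n) = n + o
l(p) = -4 + 1/(8*(5 + p)) (l(p) = -4 + 1/(8*(p + (23 - 18))) = -4 + 1/(8*(p + 5)) = -4 + 1/(8*(5 + p)))
r = -47326 (r = -37503 - 9823 = -47326)
r - (l(333) - 116527) = -47326 - ((-159 - 32*333)/(8*(5 + 333)) - 116527) = -47326 - ((⅛)*(-159 - 10656)/338 - 116527) = -47326 - ((⅛)*(1/338)*(-10815) - 116527) = -47326 - (-10815/2704 - 116527) = -47326 - 1*(-315099823/2704) = -47326 + 315099823/2704 = 187130319/2704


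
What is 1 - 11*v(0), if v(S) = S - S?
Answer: 1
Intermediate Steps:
v(S) = 0
1 - 11*v(0) = 1 - 11*0 = 1 + 0 = 1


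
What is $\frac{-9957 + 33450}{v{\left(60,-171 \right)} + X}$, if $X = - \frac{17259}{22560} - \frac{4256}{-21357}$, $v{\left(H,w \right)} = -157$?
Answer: $- \frac{539012115360}{3615112883} \approx -149.1$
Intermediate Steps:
$X = - \frac{12980243}{22943520}$ ($X = \left(-17259\right) \frac{1}{22560} - - \frac{608}{3051} = - \frac{5753}{7520} + \frac{608}{3051} = - \frac{12980243}{22943520} \approx -0.56575$)
$\frac{-9957 + 33450}{v{\left(60,-171 \right)} + X} = \frac{-9957 + 33450}{-157 - \frac{12980243}{22943520}} = \frac{23493}{- \frac{3615112883}{22943520}} = 23493 \left(- \frac{22943520}{3615112883}\right) = - \frac{539012115360}{3615112883}$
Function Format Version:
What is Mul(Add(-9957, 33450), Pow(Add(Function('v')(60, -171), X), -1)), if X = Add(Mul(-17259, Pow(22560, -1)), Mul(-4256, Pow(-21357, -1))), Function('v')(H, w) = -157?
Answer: Rational(-539012115360, 3615112883) ≈ -149.10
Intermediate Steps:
X = Rational(-12980243, 22943520) (X = Add(Mul(-17259, Rational(1, 22560)), Mul(-4256, Rational(-1, 21357))) = Add(Rational(-5753, 7520), Rational(608, 3051)) = Rational(-12980243, 22943520) ≈ -0.56575)
Mul(Add(-9957, 33450), Pow(Add(Function('v')(60, -171), X), -1)) = Mul(Add(-9957, 33450), Pow(Add(-157, Rational(-12980243, 22943520)), -1)) = Mul(23493, Pow(Rational(-3615112883, 22943520), -1)) = Mul(23493, Rational(-22943520, 3615112883)) = Rational(-539012115360, 3615112883)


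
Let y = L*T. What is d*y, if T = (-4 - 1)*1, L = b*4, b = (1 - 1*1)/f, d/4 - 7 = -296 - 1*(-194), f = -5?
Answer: 0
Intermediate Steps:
d = -380 (d = 28 + 4*(-296 - 1*(-194)) = 28 + 4*(-296 + 194) = 28 + 4*(-102) = 28 - 408 = -380)
b = 0 (b = (1 - 1*1)/(-5) = (1 - 1)*(-1/5) = 0*(-1/5) = 0)
L = 0 (L = 0*4 = 0)
T = -5 (T = -5*1 = -5)
y = 0 (y = 0*(-5) = 0)
d*y = -380*0 = 0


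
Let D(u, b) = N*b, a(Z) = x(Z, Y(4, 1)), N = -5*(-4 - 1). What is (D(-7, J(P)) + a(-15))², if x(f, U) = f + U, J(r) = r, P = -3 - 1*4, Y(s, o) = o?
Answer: 35721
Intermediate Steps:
P = -7 (P = -3 - 4 = -7)
N = 25 (N = -5*(-5) = 25)
x(f, U) = U + f
a(Z) = 1 + Z
D(u, b) = 25*b
(D(-7, J(P)) + a(-15))² = (25*(-7) + (1 - 15))² = (-175 - 14)² = (-189)² = 35721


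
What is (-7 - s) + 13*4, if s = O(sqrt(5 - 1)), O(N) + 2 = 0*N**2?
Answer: 47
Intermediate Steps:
O(N) = -2 (O(N) = -2 + 0*N**2 = -2 + 0 = -2)
s = -2
(-7 - s) + 13*4 = (-7 - 1*(-2)) + 13*4 = (-7 + 2) + 52 = -5 + 52 = 47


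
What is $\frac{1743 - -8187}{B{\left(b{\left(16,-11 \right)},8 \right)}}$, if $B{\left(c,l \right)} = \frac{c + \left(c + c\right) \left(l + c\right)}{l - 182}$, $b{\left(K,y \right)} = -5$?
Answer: $\frac{345564}{7} \approx 49366.0$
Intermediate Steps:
$B{\left(c,l \right)} = \frac{c + 2 c \left(c + l\right)}{-182 + l}$
$\frac{1743 - -8187}{B{\left(b{\left(16,-11 \right)},8 \right)}} = \frac{1743 - -8187}{\left(-5\right) \frac{1}{-182 + 8} \left(1 + 2 \left(-5\right) + 2 \cdot 8\right)} = \frac{1743 + 8187}{\left(-5\right) \frac{1}{-174} \left(1 - 10 + 16\right)} = \frac{9930}{\left(-5\right) \left(- \frac{1}{174}\right) 7} = \frac{9930}{\frac{35}{174}} = 9930 \cdot \frac{174}{35} = \frac{345564}{7}$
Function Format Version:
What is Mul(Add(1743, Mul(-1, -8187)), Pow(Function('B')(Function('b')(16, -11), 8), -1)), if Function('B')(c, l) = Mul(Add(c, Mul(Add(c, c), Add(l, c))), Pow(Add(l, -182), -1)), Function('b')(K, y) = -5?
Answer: Rational(345564, 7) ≈ 49366.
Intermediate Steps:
Function('B')(c, l) = Mul(Pow(Add(-182, l), -1), Add(c, Mul(2, c, Add(c, l)))) (Function('B')(c, l) = Mul(Add(c, Mul(Mul(2, c), Add(c, l))), Pow(Add(-182, l), -1)) = Mul(Add(c, Mul(2, c, Add(c, l))), Pow(Add(-182, l), -1)) = Mul(Pow(Add(-182, l), -1), Add(c, Mul(2, c, Add(c, l)))))
Mul(Add(1743, Mul(-1, -8187)), Pow(Function('B')(Function('b')(16, -11), 8), -1)) = Mul(Add(1743, Mul(-1, -8187)), Pow(Mul(-5, Pow(Add(-182, 8), -1), Add(1, Mul(2, -5), Mul(2, 8))), -1)) = Mul(Add(1743, 8187), Pow(Mul(-5, Pow(-174, -1), Add(1, -10, 16)), -1)) = Mul(9930, Pow(Mul(-5, Rational(-1, 174), 7), -1)) = Mul(9930, Pow(Rational(35, 174), -1)) = Mul(9930, Rational(174, 35)) = Rational(345564, 7)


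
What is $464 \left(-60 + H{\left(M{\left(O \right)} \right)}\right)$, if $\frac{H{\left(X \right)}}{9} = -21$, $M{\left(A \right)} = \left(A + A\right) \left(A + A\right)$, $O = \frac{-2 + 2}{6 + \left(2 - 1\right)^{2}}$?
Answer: $-115536$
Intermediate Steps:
$O = 0$ ($O = \frac{0}{6 + 1^{2}} = \frac{0}{6 + 1} = \frac{0}{7} = 0 \cdot \frac{1}{7} = 0$)
$M{\left(A \right)} = 4 A^{2}$ ($M{\left(A \right)} = 2 A 2 A = 4 A^{2}$)
$H{\left(X \right)} = -189$ ($H{\left(X \right)} = 9 \left(-21\right) = -189$)
$464 \left(-60 + H{\left(M{\left(O \right)} \right)}\right) = 464 \left(-60 - 189\right) = 464 \left(-249\right) = -115536$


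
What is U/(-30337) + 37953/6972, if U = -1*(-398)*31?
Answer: 355119875/70503188 ≈ 5.0369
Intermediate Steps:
U = 12338 (U = 398*31 = 12338)
U/(-30337) + 37953/6972 = 12338/(-30337) + 37953/6972 = 12338*(-1/30337) + 37953*(1/6972) = -12338/30337 + 12651/2324 = 355119875/70503188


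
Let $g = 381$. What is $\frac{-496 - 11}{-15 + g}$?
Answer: $- \frac{169}{122} \approx -1.3852$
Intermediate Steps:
$\frac{-496 - 11}{-15 + g} = \frac{-496 - 11}{-15 + 381} = \frac{-496 - 11}{366} = \left(-507\right) \frac{1}{366} = - \frac{169}{122}$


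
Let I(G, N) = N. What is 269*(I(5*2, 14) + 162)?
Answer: 47344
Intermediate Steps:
269*(I(5*2, 14) + 162) = 269*(14 + 162) = 269*176 = 47344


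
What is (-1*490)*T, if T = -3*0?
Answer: 0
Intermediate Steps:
T = 0
(-1*490)*T = -1*490*0 = -490*0 = 0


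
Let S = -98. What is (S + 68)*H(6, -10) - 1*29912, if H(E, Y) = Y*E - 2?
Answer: -28052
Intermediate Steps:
H(E, Y) = -2 + E*Y (H(E, Y) = E*Y - 2 = -2 + E*Y)
(S + 68)*H(6, -10) - 1*29912 = (-98 + 68)*(-2 + 6*(-10)) - 1*29912 = -30*(-2 - 60) - 29912 = -30*(-62) - 29912 = 1860 - 29912 = -28052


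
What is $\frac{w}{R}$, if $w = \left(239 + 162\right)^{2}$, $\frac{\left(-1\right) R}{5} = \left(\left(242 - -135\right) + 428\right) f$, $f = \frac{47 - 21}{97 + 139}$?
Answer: $- \frac{18974518}{52325} \approx -362.63$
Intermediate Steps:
$f = \frac{13}{118}$ ($f = \frac{26}{236} = 26 \cdot \frac{1}{236} = \frac{13}{118} \approx 0.11017$)
$R = - \frac{52325}{118}$ ($R = - 5 \left(\left(242 - -135\right) + 428\right) \frac{13}{118} = - 5 \left(\left(242 + 135\right) + 428\right) \frac{13}{118} = - 5 \left(377 + 428\right) \frac{13}{118} = - 5 \cdot 805 \cdot \frac{13}{118} = \left(-5\right) \frac{10465}{118} = - \frac{52325}{118} \approx -443.43$)
$w = 160801$ ($w = 401^{2} = 160801$)
$\frac{w}{R} = \frac{160801}{- \frac{52325}{118}} = 160801 \left(- \frac{118}{52325}\right) = - \frac{18974518}{52325}$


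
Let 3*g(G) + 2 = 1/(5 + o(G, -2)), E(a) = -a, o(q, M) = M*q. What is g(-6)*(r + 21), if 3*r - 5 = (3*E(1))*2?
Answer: -682/51 ≈ -13.373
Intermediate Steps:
r = -⅓ (r = 5/3 + ((3*(-1*1))*2)/3 = 5/3 + ((3*(-1))*2)/3 = 5/3 + (-3*2)/3 = 5/3 + (⅓)*(-6) = 5/3 - 2 = -⅓ ≈ -0.33333)
g(G) = -⅔ + 1/(3*(5 - 2*G))
g(-6)*(r + 21) = ((9 - 4*(-6))/(3*(-5 + 2*(-6))))*(-⅓ + 21) = ((9 + 24)/(3*(-5 - 12)))*(62/3) = ((⅓)*33/(-17))*(62/3) = ((⅓)*(-1/17)*33)*(62/3) = -11/17*62/3 = -682/51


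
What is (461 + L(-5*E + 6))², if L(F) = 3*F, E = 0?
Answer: 229441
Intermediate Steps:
(461 + L(-5*E + 6))² = (461 + 3*(-5*0 + 6))² = (461 + 3*(0 + 6))² = (461 + 3*6)² = (461 + 18)² = 479² = 229441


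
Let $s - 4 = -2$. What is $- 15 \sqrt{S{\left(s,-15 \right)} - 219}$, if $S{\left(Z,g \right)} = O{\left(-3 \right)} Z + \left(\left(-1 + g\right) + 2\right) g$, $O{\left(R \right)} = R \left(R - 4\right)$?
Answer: $- 15 \sqrt{33} \approx -86.168$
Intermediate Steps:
$s = 2$ ($s = 4 - 2 = 2$)
$O{\left(R \right)} = R \left(-4 + R\right)$
$S{\left(Z,g \right)} = 21 Z + g \left(1 + g\right)$ ($S{\left(Z,g \right)} = - 3 \left(-4 - 3\right) Z + \left(\left(-1 + g\right) + 2\right) g = \left(-3\right) \left(-7\right) Z + \left(1 + g\right) g = 21 Z + g \left(1 + g\right)$)
$- 15 \sqrt{S{\left(s,-15 \right)} - 219} = - 15 \sqrt{\left(-15 + \left(-15\right)^{2} + 21 \cdot 2\right) - 219} = - 15 \sqrt{\left(-15 + 225 + 42\right) - 219} = - 15 \sqrt{252 - 219} = - 15 \sqrt{33}$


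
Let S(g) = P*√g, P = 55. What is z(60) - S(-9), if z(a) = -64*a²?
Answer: -230400 - 165*I ≈ -2.304e+5 - 165.0*I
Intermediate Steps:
S(g) = 55*√g
z(60) - S(-9) = -64*60² - 55*√(-9) = -64*3600 - 55*3*I = -230400 - 165*I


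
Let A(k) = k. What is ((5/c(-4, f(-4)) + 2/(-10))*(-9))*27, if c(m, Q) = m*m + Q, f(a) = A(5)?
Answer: -324/35 ≈ -9.2571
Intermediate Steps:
f(a) = 5
c(m, Q) = Q + m² (c(m, Q) = m² + Q = Q + m²)
((5/c(-4, f(-4)) + 2/(-10))*(-9))*27 = ((5/(5 + (-4)²) + 2/(-10))*(-9))*27 = ((5/(5 + 16) + 2*(-⅒))*(-9))*27 = ((5/21 - ⅕)*(-9))*27 = ((4/105)*(-9))*27 = -12/35*27 = -324/35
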